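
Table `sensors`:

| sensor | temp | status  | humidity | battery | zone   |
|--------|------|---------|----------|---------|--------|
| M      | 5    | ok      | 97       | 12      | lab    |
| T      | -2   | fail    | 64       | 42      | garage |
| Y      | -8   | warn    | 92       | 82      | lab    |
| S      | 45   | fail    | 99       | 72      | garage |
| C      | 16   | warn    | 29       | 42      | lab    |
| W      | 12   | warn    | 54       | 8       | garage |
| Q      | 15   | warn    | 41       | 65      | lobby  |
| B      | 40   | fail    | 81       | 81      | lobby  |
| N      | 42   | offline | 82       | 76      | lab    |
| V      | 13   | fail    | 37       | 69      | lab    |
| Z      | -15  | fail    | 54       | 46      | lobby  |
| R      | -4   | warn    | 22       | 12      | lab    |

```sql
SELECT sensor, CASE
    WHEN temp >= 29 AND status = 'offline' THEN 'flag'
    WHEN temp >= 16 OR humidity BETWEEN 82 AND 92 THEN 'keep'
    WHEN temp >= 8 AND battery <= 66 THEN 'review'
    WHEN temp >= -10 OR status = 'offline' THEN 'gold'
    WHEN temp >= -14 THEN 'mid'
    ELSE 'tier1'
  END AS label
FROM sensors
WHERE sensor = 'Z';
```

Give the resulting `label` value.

tier1

sensor = Z: temp=-15, status=fail, humidity=54, battery=46, zone=lobby.
temp >= 29 AND status = 'offline' → false
temp >= 16 OR humidity BETWEEN 82 AND 92 → false
temp >= 8 AND battery <= 66 → false
temp >= -10 OR status = 'offline' → false
temp >= -14 → false
No prior WHEN matched → ELSE → tier1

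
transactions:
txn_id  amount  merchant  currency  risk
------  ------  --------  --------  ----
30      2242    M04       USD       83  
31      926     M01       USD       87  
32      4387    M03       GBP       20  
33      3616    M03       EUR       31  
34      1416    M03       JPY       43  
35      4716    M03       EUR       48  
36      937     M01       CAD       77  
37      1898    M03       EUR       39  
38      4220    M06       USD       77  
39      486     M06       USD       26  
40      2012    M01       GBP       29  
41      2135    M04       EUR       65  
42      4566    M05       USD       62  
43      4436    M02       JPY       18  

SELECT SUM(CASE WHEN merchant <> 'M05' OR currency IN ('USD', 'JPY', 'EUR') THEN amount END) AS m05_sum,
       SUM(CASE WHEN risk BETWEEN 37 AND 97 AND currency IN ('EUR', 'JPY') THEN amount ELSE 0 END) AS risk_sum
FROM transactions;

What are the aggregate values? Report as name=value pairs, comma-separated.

[m05_sum: merchant <> 'M05' OR currency IN ('USD', 'JPY', 'EUR')]
txn_id=30: ✓ → 2242
txn_id=31: ✓ → 926
txn_id=32: ✓ → 4387
txn_id=33: ✓ → 3616
txn_id=34: ✓ → 1416
txn_id=35: ✓ → 4716
txn_id=36: ✓ → 937
txn_id=37: ✓ → 1898
txn_id=38: ✓ → 4220
txn_id=39: ✓ → 486
txn_id=40: ✓ → 2012
txn_id=41: ✓ → 2135
txn_id=42: ✓ → 4566
txn_id=43: ✓ → 4436
m05_sum = 2242 + 926 + 4387 + 3616 + 1416 + 4716 + 937 + 1898 + 4220 + 486 + 2012 + 2135 + 4566 + 4436 = 37993
—
[risk_sum: risk BETWEEN 37 AND 97 AND currency IN ('EUR', 'JPY')]
txn_id=30: ✗
txn_id=31: ✗
txn_id=32: ✗
txn_id=33: ✗
txn_id=34: ✓ → 1416
txn_id=35: ✓ → 4716
txn_id=36: ✗
txn_id=37: ✓ → 1898
txn_id=38: ✗
txn_id=39: ✗
txn_id=40: ✗
txn_id=41: ✓ → 2135
txn_id=42: ✗
txn_id=43: ✗
risk_sum = 1416 + 4716 + 1898 + 2135 = 10165

m05_sum=37993, risk_sum=10165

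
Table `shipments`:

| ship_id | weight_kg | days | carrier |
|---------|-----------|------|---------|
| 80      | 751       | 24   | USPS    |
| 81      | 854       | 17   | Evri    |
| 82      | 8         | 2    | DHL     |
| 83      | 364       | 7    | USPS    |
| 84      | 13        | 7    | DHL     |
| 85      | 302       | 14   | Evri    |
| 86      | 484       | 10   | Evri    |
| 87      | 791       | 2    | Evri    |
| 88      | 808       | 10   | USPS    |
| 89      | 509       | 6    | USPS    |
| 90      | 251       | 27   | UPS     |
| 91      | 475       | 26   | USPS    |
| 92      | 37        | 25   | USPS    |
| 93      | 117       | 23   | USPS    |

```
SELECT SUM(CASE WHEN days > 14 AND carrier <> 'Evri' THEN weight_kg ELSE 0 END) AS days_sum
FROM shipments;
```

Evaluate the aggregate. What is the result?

1631

ship_id=80: ✓ → 751
ship_id=81: ✗
ship_id=82: ✗
ship_id=83: ✗
ship_id=84: ✗
ship_id=85: ✗
ship_id=86: ✗
ship_id=87: ✗
ship_id=88: ✗
ship_id=89: ✗
ship_id=90: ✓ → 251
ship_id=91: ✓ → 475
ship_id=92: ✓ → 37
ship_id=93: ✓ → 117
days_sum = 751 + 251 + 475 + 37 + 117 = 1631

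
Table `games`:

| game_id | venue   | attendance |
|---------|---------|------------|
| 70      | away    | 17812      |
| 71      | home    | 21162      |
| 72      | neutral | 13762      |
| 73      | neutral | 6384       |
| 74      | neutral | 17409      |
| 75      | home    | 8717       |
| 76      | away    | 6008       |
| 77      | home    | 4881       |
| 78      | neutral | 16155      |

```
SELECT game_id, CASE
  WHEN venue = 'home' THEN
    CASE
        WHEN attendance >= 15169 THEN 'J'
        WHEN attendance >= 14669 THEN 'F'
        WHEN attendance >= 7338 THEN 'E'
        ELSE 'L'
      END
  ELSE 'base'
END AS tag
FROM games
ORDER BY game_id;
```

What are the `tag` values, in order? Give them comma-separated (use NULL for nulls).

base, J, base, base, base, E, base, L, base

game_id=70: venue='away' → outer ELSE → base
game_id=71: venue='home' → inner[attendance >= 15169] → J
game_id=72: venue='neutral' → outer ELSE → base
game_id=73: venue='neutral' → outer ELSE → base
game_id=74: venue='neutral' → outer ELSE → base
game_id=75: venue='home' → inner[attendance >= 7338] → E
game_id=76: venue='away' → outer ELSE → base
game_id=77: venue='home' → inner[ELSE] → L
game_id=78: venue='neutral' → outer ELSE → base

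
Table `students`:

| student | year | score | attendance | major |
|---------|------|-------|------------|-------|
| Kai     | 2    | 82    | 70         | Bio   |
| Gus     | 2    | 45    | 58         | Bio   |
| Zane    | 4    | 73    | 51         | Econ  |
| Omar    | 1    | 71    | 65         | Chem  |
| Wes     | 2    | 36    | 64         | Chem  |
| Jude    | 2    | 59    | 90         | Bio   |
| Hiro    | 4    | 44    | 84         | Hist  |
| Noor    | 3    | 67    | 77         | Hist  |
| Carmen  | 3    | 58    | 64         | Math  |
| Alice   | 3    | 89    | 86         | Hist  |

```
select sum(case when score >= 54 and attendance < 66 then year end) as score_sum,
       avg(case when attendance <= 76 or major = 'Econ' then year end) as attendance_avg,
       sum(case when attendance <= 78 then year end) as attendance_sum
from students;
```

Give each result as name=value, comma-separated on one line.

[score_sum: score >= 54 and attendance < 66]
student=Kai: ✗
student=Gus: ✗
student=Zane: ✓ → 4
student=Omar: ✓ → 1
student=Wes: ✗
student=Jude: ✗
student=Hiro: ✗
student=Noor: ✗
student=Carmen: ✓ → 3
student=Alice: ✗
score_sum = 4 + 1 + 3 = 8
—
[attendance_avg: attendance <= 76 or major = 'Econ']
student=Kai: ✓ → 2
student=Gus: ✓ → 2
student=Zane: ✓ → 4
student=Omar: ✓ → 1
student=Wes: ✓ → 2
student=Jude: ✗
student=Hiro: ✗
student=Noor: ✗
student=Carmen: ✓ → 3
student=Alice: ✗
attendance_avg = (2 + 2 + 4 + 1 + 2 + 3) / 6 = 2.3333333333
—
[attendance_sum: attendance <= 78]
student=Kai: ✓ → 2
student=Gus: ✓ → 2
student=Zane: ✓ → 4
student=Omar: ✓ → 1
student=Wes: ✓ → 2
student=Jude: ✗
student=Hiro: ✗
student=Noor: ✓ → 3
student=Carmen: ✓ → 3
student=Alice: ✗
attendance_sum = 2 + 2 + 4 + 1 + 2 + 3 + 3 = 17

score_sum=8, attendance_avg=2.3333333333, attendance_sum=17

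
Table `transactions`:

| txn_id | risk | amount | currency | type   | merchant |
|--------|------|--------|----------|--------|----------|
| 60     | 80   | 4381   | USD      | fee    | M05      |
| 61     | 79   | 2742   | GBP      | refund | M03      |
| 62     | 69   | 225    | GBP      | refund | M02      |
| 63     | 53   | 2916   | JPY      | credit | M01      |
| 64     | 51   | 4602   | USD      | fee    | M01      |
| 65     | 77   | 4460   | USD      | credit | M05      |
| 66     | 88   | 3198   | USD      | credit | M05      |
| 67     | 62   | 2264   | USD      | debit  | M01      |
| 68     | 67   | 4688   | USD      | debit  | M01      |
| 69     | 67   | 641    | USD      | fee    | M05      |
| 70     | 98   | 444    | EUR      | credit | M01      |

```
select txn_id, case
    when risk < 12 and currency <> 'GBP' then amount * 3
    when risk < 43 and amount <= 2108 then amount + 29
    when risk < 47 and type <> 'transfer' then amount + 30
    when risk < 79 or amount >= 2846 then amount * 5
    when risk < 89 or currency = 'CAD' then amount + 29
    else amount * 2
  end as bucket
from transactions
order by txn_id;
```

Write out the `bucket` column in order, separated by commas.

21905, 2771, 1125, 14580, 23010, 22300, 15990, 11320, 23440, 3205, 888

txn_id=60: risk < 79 or amount >= 2846 → 21905
txn_id=61: risk < 89 or currency = 'CAD' → 2771
txn_id=62: risk < 79 or amount >= 2846 → 1125
txn_id=63: risk < 79 or amount >= 2846 → 14580
txn_id=64: risk < 79 or amount >= 2846 → 23010
txn_id=65: risk < 79 or amount >= 2846 → 22300
txn_id=66: risk < 79 or amount >= 2846 → 15990
txn_id=67: risk < 79 or amount >= 2846 → 11320
txn_id=68: risk < 79 or amount >= 2846 → 23440
txn_id=69: risk < 79 or amount >= 2846 → 3205
txn_id=70: ELSE → 888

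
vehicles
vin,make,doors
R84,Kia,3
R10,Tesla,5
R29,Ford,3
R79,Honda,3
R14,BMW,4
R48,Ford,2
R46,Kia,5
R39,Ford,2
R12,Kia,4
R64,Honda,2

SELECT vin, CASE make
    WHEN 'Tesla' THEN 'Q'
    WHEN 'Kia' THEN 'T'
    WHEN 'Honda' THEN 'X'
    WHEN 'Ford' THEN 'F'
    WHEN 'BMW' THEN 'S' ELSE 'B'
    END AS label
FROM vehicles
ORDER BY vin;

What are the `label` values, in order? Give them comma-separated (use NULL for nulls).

vin=R10: make='Tesla' → Q
vin=R12: make='Kia' → T
vin=R14: make='BMW' → S
vin=R29: make='Ford' → F
vin=R39: make='Ford' → F
vin=R46: make='Kia' → T
vin=R48: make='Ford' → F
vin=R64: make='Honda' → X
vin=R79: make='Honda' → X
vin=R84: make='Kia' → T

Q, T, S, F, F, T, F, X, X, T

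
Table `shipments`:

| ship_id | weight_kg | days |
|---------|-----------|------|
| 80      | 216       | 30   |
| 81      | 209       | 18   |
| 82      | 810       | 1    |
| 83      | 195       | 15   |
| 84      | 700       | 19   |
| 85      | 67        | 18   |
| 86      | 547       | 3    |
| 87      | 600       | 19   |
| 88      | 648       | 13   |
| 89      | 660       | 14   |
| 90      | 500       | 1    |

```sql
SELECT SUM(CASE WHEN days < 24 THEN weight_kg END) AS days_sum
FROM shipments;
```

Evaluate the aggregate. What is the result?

ship_id=80: ✗
ship_id=81: ✓ → 209
ship_id=82: ✓ → 810
ship_id=83: ✓ → 195
ship_id=84: ✓ → 700
ship_id=85: ✓ → 67
ship_id=86: ✓ → 547
ship_id=87: ✓ → 600
ship_id=88: ✓ → 648
ship_id=89: ✓ → 660
ship_id=90: ✓ → 500
days_sum = 209 + 810 + 195 + 700 + 67 + 547 + 600 + 648 + 660 + 500 = 4936

4936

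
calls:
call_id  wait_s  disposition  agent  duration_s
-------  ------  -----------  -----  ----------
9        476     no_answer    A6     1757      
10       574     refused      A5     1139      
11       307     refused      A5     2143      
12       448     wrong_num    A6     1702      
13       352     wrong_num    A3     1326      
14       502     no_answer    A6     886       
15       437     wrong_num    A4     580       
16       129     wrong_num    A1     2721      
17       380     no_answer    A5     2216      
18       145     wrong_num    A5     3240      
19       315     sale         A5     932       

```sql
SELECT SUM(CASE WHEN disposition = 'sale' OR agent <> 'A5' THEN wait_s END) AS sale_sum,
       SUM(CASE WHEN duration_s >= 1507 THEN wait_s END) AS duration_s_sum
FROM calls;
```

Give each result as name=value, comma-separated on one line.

sale_sum=2659, duration_s_sum=1885

[sale_sum: disposition = 'sale' OR agent <> 'A5']
call_id=9: ✓ → 476
call_id=10: ✗
call_id=11: ✗
call_id=12: ✓ → 448
call_id=13: ✓ → 352
call_id=14: ✓ → 502
call_id=15: ✓ → 437
call_id=16: ✓ → 129
call_id=17: ✗
call_id=18: ✗
call_id=19: ✓ → 315
sale_sum = 476 + 448 + 352 + 502 + 437 + 129 + 315 = 2659
—
[duration_s_sum: duration_s >= 1507]
call_id=9: ✓ → 476
call_id=10: ✗
call_id=11: ✓ → 307
call_id=12: ✓ → 448
call_id=13: ✗
call_id=14: ✗
call_id=15: ✗
call_id=16: ✓ → 129
call_id=17: ✓ → 380
call_id=18: ✓ → 145
call_id=19: ✗
duration_s_sum = 476 + 307 + 448 + 129 + 380 + 145 = 1885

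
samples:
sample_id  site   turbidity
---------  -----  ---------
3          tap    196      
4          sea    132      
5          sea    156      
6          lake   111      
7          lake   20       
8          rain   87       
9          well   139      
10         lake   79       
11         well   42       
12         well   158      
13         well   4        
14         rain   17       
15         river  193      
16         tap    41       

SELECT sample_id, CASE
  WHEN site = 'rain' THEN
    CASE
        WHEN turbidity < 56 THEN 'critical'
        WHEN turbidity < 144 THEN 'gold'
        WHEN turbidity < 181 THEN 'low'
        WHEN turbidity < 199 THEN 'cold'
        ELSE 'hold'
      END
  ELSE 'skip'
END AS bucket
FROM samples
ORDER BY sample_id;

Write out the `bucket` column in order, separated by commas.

sample_id=3: site='tap' → outer ELSE → skip
sample_id=4: site='sea' → outer ELSE → skip
sample_id=5: site='sea' → outer ELSE → skip
sample_id=6: site='lake' → outer ELSE → skip
sample_id=7: site='lake' → outer ELSE → skip
sample_id=8: site='rain' → inner[turbidity < 144] → gold
sample_id=9: site='well' → outer ELSE → skip
sample_id=10: site='lake' → outer ELSE → skip
sample_id=11: site='well' → outer ELSE → skip
sample_id=12: site='well' → outer ELSE → skip
sample_id=13: site='well' → outer ELSE → skip
sample_id=14: site='rain' → inner[turbidity < 56] → critical
sample_id=15: site='river' → outer ELSE → skip
sample_id=16: site='tap' → outer ELSE → skip

skip, skip, skip, skip, skip, gold, skip, skip, skip, skip, skip, critical, skip, skip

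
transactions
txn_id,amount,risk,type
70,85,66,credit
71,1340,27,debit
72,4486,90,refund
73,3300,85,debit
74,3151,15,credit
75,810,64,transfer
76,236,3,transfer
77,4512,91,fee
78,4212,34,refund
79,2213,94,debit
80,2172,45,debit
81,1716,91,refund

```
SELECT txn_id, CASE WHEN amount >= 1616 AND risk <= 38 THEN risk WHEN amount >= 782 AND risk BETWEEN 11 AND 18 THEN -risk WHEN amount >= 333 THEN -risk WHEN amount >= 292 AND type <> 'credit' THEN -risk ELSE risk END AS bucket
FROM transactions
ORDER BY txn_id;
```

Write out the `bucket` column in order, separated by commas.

66, -27, -90, -85, 15, -64, 3, -91, 34, -94, -45, -91

txn_id=70: ELSE → 66
txn_id=71: amount >= 333 → -27
txn_id=72: amount >= 333 → -90
txn_id=73: amount >= 333 → -85
txn_id=74: amount >= 1616 AND risk <= 38 → 15
txn_id=75: amount >= 333 → -64
txn_id=76: ELSE → 3
txn_id=77: amount >= 333 → -91
txn_id=78: amount >= 1616 AND risk <= 38 → 34
txn_id=79: amount >= 333 → -94
txn_id=80: amount >= 333 → -45
txn_id=81: amount >= 333 → -91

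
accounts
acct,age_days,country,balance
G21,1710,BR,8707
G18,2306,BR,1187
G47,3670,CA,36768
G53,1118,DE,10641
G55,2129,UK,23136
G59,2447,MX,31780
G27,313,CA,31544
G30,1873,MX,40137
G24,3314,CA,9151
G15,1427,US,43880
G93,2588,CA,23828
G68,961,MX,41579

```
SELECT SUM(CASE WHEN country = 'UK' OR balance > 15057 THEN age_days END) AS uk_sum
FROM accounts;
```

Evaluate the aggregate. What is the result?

15408

acct=G21: ✗
acct=G18: ✗
acct=G47: ✓ → 3670
acct=G53: ✗
acct=G55: ✓ → 2129
acct=G59: ✓ → 2447
acct=G27: ✓ → 313
acct=G30: ✓ → 1873
acct=G24: ✗
acct=G15: ✓ → 1427
acct=G93: ✓ → 2588
acct=G68: ✓ → 961
uk_sum = 3670 + 2129 + 2447 + 313 + 1873 + 1427 + 2588 + 961 = 15408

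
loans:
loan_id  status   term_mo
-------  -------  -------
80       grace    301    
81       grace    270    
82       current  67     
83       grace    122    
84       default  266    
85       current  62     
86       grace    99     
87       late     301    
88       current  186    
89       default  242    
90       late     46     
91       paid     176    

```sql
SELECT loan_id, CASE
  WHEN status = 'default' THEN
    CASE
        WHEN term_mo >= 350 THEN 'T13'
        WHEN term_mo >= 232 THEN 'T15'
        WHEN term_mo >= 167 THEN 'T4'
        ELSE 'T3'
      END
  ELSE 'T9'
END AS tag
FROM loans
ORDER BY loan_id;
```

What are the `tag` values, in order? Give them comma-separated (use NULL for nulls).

loan_id=80: status='grace' → outer ELSE → T9
loan_id=81: status='grace' → outer ELSE → T9
loan_id=82: status='current' → outer ELSE → T9
loan_id=83: status='grace' → outer ELSE → T9
loan_id=84: status='default' → inner[term_mo >= 232] → T15
loan_id=85: status='current' → outer ELSE → T9
loan_id=86: status='grace' → outer ELSE → T9
loan_id=87: status='late' → outer ELSE → T9
loan_id=88: status='current' → outer ELSE → T9
loan_id=89: status='default' → inner[term_mo >= 232] → T15
loan_id=90: status='late' → outer ELSE → T9
loan_id=91: status='paid' → outer ELSE → T9

T9, T9, T9, T9, T15, T9, T9, T9, T9, T15, T9, T9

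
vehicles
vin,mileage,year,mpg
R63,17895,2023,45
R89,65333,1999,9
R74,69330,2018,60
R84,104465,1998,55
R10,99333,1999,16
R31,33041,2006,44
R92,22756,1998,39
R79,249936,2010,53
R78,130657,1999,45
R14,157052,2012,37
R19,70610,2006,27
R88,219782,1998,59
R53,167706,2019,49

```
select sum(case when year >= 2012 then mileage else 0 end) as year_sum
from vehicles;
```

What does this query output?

411983

vin=R63: ✓ → 17895
vin=R89: ✗
vin=R74: ✓ → 69330
vin=R84: ✗
vin=R10: ✗
vin=R31: ✗
vin=R92: ✗
vin=R79: ✗
vin=R78: ✗
vin=R14: ✓ → 157052
vin=R19: ✗
vin=R88: ✗
vin=R53: ✓ → 167706
year_sum = 17895 + 69330 + 157052 + 167706 = 411983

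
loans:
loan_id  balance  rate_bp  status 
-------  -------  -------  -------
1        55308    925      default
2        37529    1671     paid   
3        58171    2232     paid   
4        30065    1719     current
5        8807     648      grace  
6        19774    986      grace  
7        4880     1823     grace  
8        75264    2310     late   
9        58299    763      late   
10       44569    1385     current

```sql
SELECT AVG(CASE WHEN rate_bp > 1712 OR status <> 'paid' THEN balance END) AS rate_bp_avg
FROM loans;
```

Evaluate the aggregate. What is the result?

39459.6666666667

loan_id=1: ✓ → 55308
loan_id=2: ✗
loan_id=3: ✓ → 58171
loan_id=4: ✓ → 30065
loan_id=5: ✓ → 8807
loan_id=6: ✓ → 19774
loan_id=7: ✓ → 4880
loan_id=8: ✓ → 75264
loan_id=9: ✓ → 58299
loan_id=10: ✓ → 44569
rate_bp_avg = (55308 + 58171 + 30065 + 8807 + 19774 + 4880 + 75264 + 58299 + 44569) / 9 = 39459.6666666667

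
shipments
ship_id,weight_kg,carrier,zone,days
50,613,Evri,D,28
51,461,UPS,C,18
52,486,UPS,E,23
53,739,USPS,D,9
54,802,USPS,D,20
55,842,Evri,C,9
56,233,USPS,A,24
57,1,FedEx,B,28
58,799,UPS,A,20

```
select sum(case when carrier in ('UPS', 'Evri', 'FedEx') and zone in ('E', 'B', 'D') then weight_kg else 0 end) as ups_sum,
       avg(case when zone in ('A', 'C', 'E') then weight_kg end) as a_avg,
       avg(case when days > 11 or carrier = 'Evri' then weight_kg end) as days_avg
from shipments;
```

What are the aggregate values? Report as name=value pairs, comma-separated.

ups_sum=1100, a_avg=564.2, days_avg=529.625

[ups_sum: carrier in ('UPS', 'Evri', 'FedEx') and zone in ('E', 'B', 'D')]
ship_id=50: ✓ → 613
ship_id=51: ✗
ship_id=52: ✓ → 486
ship_id=53: ✗
ship_id=54: ✗
ship_id=55: ✗
ship_id=56: ✗
ship_id=57: ✓ → 1
ship_id=58: ✗
ups_sum = 613 + 486 + 1 = 1100
—
[a_avg: zone in ('A', 'C', 'E')]
ship_id=50: ✗
ship_id=51: ✓ → 461
ship_id=52: ✓ → 486
ship_id=53: ✗
ship_id=54: ✗
ship_id=55: ✓ → 842
ship_id=56: ✓ → 233
ship_id=57: ✗
ship_id=58: ✓ → 799
a_avg = (461 + 486 + 842 + 233 + 799) / 5 = 564.2
—
[days_avg: days > 11 or carrier = 'Evri']
ship_id=50: ✓ → 613
ship_id=51: ✓ → 461
ship_id=52: ✓ → 486
ship_id=53: ✗
ship_id=54: ✓ → 802
ship_id=55: ✓ → 842
ship_id=56: ✓ → 233
ship_id=57: ✓ → 1
ship_id=58: ✓ → 799
days_avg = (613 + 461 + 486 + 802 + 842 + 233 + 1 + 799) / 8 = 529.625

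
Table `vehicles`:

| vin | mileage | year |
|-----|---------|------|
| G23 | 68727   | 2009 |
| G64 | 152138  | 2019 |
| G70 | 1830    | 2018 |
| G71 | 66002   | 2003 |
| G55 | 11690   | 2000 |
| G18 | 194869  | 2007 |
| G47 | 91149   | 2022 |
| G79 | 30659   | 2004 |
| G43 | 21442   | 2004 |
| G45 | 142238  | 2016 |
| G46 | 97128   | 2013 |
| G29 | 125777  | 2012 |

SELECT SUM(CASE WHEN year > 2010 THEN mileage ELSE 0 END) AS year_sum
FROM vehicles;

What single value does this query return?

vin=G23: ✗
vin=G64: ✓ → 152138
vin=G70: ✓ → 1830
vin=G71: ✗
vin=G55: ✗
vin=G18: ✗
vin=G47: ✓ → 91149
vin=G79: ✗
vin=G43: ✗
vin=G45: ✓ → 142238
vin=G46: ✓ → 97128
vin=G29: ✓ → 125777
year_sum = 152138 + 1830 + 91149 + 142238 + 97128 + 125777 = 610260

610260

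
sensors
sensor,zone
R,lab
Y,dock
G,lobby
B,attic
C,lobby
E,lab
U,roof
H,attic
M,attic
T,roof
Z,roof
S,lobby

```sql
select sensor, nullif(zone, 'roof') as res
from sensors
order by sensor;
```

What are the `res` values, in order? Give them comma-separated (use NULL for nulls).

attic, lobby, lab, lobby, attic, attic, lab, lobby, NULL, NULL, dock, NULL

sensor=B: zone=attic vs roof: differ → attic
sensor=C: zone=lobby vs roof: differ → lobby
sensor=E: zone=lab vs roof: differ → lab
sensor=G: zone=lobby vs roof: differ → lobby
sensor=H: zone=attic vs roof: differ → attic
sensor=M: zone=attic vs roof: differ → attic
sensor=R: zone=lab vs roof: differ → lab
sensor=S: zone=lobby vs roof: differ → lobby
sensor=T: zone=roof vs roof: equal → NULL
sensor=U: zone=roof vs roof: equal → NULL
sensor=Y: zone=dock vs roof: differ → dock
sensor=Z: zone=roof vs roof: equal → NULL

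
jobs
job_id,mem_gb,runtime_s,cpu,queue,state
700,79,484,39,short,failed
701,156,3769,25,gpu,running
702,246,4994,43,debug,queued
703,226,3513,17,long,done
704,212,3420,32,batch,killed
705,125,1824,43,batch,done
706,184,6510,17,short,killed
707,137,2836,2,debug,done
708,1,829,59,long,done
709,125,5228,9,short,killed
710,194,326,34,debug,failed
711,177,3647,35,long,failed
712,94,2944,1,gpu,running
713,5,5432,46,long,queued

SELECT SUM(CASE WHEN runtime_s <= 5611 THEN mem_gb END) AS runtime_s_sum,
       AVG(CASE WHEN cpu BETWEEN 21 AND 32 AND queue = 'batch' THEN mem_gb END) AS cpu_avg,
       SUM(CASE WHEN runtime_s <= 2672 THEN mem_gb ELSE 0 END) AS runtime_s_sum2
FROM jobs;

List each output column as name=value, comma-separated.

[runtime_s_sum: runtime_s <= 5611]
job_id=700: ✓ → 79
job_id=701: ✓ → 156
job_id=702: ✓ → 246
job_id=703: ✓ → 226
job_id=704: ✓ → 212
job_id=705: ✓ → 125
job_id=706: ✗
job_id=707: ✓ → 137
job_id=708: ✓ → 1
job_id=709: ✓ → 125
job_id=710: ✓ → 194
job_id=711: ✓ → 177
job_id=712: ✓ → 94
job_id=713: ✓ → 5
runtime_s_sum = 79 + 156 + 246 + 226 + 212 + 125 + 137 + 1 + 125 + 194 + 177 + 94 + 5 = 1777
—
[cpu_avg: cpu BETWEEN 21 AND 32 AND queue = 'batch']
job_id=700: ✗
job_id=701: ✗
job_id=702: ✗
job_id=703: ✗
job_id=704: ✓ → 212
job_id=705: ✗
job_id=706: ✗
job_id=707: ✗
job_id=708: ✗
job_id=709: ✗
job_id=710: ✗
job_id=711: ✗
job_id=712: ✗
job_id=713: ✗
cpu_avg = 212
—
[runtime_s_sum2: runtime_s <= 2672]
job_id=700: ✓ → 79
job_id=701: ✗
job_id=702: ✗
job_id=703: ✗
job_id=704: ✗
job_id=705: ✓ → 125
job_id=706: ✗
job_id=707: ✗
job_id=708: ✓ → 1
job_id=709: ✗
job_id=710: ✓ → 194
job_id=711: ✗
job_id=712: ✗
job_id=713: ✗
runtime_s_sum2 = 79 + 125 + 1 + 194 = 399

runtime_s_sum=1777, cpu_avg=212, runtime_s_sum2=399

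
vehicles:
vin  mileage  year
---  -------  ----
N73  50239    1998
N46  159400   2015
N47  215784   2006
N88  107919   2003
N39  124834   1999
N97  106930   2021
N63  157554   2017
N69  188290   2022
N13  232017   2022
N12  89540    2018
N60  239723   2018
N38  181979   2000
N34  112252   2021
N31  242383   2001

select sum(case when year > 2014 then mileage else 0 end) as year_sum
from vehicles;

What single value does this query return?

1285706

vin=N73: ✗
vin=N46: ✓ → 159400
vin=N47: ✗
vin=N88: ✗
vin=N39: ✗
vin=N97: ✓ → 106930
vin=N63: ✓ → 157554
vin=N69: ✓ → 188290
vin=N13: ✓ → 232017
vin=N12: ✓ → 89540
vin=N60: ✓ → 239723
vin=N38: ✗
vin=N34: ✓ → 112252
vin=N31: ✗
year_sum = 159400 + 106930 + 157554 + 188290 + 232017 + 89540 + 239723 + 112252 = 1285706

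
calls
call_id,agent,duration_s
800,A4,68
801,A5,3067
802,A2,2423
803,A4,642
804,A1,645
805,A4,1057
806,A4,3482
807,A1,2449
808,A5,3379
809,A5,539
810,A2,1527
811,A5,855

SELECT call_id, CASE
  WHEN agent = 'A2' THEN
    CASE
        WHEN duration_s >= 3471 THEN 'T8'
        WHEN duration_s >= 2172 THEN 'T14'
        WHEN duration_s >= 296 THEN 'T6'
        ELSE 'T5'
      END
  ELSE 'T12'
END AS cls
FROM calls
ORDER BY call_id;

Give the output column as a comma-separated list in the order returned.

T12, T12, T14, T12, T12, T12, T12, T12, T12, T12, T6, T12

call_id=800: agent='A4' → outer ELSE → T12
call_id=801: agent='A5' → outer ELSE → T12
call_id=802: agent='A2' → inner[duration_s >= 2172] → T14
call_id=803: agent='A4' → outer ELSE → T12
call_id=804: agent='A1' → outer ELSE → T12
call_id=805: agent='A4' → outer ELSE → T12
call_id=806: agent='A4' → outer ELSE → T12
call_id=807: agent='A1' → outer ELSE → T12
call_id=808: agent='A5' → outer ELSE → T12
call_id=809: agent='A5' → outer ELSE → T12
call_id=810: agent='A2' → inner[duration_s >= 296] → T6
call_id=811: agent='A5' → outer ELSE → T12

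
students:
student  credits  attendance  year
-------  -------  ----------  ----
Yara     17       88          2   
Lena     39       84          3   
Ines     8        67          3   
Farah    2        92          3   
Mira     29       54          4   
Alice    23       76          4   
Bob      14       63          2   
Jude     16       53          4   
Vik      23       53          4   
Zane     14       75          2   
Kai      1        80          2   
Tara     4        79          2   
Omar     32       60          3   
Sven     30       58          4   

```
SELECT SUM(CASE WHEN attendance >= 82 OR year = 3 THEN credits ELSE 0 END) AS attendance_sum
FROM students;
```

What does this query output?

student=Yara: ✓ → 17
student=Lena: ✓ → 39
student=Ines: ✓ → 8
student=Farah: ✓ → 2
student=Mira: ✗
student=Alice: ✗
student=Bob: ✗
student=Jude: ✗
student=Vik: ✗
student=Zane: ✗
student=Kai: ✗
student=Tara: ✗
student=Omar: ✓ → 32
student=Sven: ✗
attendance_sum = 17 + 39 + 8 + 2 + 32 = 98

98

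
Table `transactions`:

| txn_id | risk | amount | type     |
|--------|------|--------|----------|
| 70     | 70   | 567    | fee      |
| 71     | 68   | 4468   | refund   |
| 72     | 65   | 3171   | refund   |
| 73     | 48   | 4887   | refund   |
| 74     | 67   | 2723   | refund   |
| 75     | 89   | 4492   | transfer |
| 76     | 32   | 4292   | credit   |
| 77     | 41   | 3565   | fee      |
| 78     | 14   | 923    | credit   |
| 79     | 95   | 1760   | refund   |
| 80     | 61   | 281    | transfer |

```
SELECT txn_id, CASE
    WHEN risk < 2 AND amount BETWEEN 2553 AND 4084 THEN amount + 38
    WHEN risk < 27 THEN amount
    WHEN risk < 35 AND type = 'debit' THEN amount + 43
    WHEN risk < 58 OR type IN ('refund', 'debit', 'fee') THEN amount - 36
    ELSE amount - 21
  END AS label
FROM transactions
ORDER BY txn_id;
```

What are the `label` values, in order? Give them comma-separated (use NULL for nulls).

txn_id=70: risk < 58 OR type IN ('refund', 'debit', 'fee') → 531
txn_id=71: risk < 58 OR type IN ('refund', 'debit', 'fee') → 4432
txn_id=72: risk < 58 OR type IN ('refund', 'debit', 'fee') → 3135
txn_id=73: risk < 58 OR type IN ('refund', 'debit', 'fee') → 4851
txn_id=74: risk < 58 OR type IN ('refund', 'debit', 'fee') → 2687
txn_id=75: ELSE → 4471
txn_id=76: risk < 58 OR type IN ('refund', 'debit', 'fee') → 4256
txn_id=77: risk < 58 OR type IN ('refund', 'debit', 'fee') → 3529
txn_id=78: risk < 27 → 923
txn_id=79: risk < 58 OR type IN ('refund', 'debit', 'fee') → 1724
txn_id=80: ELSE → 260

531, 4432, 3135, 4851, 2687, 4471, 4256, 3529, 923, 1724, 260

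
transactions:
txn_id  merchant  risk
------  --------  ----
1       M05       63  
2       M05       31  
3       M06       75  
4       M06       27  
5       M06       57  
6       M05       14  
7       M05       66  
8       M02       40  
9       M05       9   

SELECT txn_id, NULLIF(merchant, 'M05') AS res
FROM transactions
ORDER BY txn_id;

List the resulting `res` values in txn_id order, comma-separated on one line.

NULL, NULL, M06, M06, M06, NULL, NULL, M02, NULL

txn_id=1: merchant=M05 vs M05: equal → NULL
txn_id=2: merchant=M05 vs M05: equal → NULL
txn_id=3: merchant=M06 vs M05: differ → M06
txn_id=4: merchant=M06 vs M05: differ → M06
txn_id=5: merchant=M06 vs M05: differ → M06
txn_id=6: merchant=M05 vs M05: equal → NULL
txn_id=7: merchant=M05 vs M05: equal → NULL
txn_id=8: merchant=M02 vs M05: differ → M02
txn_id=9: merchant=M05 vs M05: equal → NULL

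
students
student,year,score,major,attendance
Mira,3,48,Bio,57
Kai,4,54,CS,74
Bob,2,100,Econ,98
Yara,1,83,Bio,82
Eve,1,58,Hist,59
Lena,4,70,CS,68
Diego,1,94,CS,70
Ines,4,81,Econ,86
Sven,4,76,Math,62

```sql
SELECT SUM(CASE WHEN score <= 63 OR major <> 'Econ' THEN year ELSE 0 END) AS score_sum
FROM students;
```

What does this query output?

18

student=Mira: ✓ → 3
student=Kai: ✓ → 4
student=Bob: ✗
student=Yara: ✓ → 1
student=Eve: ✓ → 1
student=Lena: ✓ → 4
student=Diego: ✓ → 1
student=Ines: ✗
student=Sven: ✓ → 4
score_sum = 3 + 4 + 1 + 1 + 4 + 1 + 4 = 18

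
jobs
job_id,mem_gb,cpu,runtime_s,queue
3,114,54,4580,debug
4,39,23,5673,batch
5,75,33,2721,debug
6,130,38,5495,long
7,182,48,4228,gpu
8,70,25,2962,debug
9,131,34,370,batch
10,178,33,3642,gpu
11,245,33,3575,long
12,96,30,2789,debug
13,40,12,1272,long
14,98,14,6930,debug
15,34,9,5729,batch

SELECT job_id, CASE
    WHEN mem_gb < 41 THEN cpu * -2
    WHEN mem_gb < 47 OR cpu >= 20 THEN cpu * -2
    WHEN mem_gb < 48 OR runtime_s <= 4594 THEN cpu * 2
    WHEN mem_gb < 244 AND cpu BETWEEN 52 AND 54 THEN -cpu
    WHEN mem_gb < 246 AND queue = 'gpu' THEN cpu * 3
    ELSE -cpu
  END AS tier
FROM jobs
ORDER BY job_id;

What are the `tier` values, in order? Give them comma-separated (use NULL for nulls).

job_id=3: mem_gb < 47 OR cpu >= 20 → -108
job_id=4: mem_gb < 41 → -46
job_id=5: mem_gb < 47 OR cpu >= 20 → -66
job_id=6: mem_gb < 47 OR cpu >= 20 → -76
job_id=7: mem_gb < 47 OR cpu >= 20 → -96
job_id=8: mem_gb < 47 OR cpu >= 20 → -50
job_id=9: mem_gb < 47 OR cpu >= 20 → -68
job_id=10: mem_gb < 47 OR cpu >= 20 → -66
job_id=11: mem_gb < 47 OR cpu >= 20 → -66
job_id=12: mem_gb < 47 OR cpu >= 20 → -60
job_id=13: mem_gb < 41 → -24
job_id=14: ELSE → -14
job_id=15: mem_gb < 41 → -18

-108, -46, -66, -76, -96, -50, -68, -66, -66, -60, -24, -14, -18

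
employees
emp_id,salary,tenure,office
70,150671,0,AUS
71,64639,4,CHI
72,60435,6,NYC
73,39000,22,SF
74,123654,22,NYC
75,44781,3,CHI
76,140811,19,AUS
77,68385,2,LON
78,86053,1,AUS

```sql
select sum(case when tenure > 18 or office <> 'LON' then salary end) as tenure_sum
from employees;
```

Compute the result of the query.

710044

emp_id=70: ✓ → 150671
emp_id=71: ✓ → 64639
emp_id=72: ✓ → 60435
emp_id=73: ✓ → 39000
emp_id=74: ✓ → 123654
emp_id=75: ✓ → 44781
emp_id=76: ✓ → 140811
emp_id=77: ✗
emp_id=78: ✓ → 86053
tenure_sum = 150671 + 64639 + 60435 + 39000 + 123654 + 44781 + 140811 + 86053 = 710044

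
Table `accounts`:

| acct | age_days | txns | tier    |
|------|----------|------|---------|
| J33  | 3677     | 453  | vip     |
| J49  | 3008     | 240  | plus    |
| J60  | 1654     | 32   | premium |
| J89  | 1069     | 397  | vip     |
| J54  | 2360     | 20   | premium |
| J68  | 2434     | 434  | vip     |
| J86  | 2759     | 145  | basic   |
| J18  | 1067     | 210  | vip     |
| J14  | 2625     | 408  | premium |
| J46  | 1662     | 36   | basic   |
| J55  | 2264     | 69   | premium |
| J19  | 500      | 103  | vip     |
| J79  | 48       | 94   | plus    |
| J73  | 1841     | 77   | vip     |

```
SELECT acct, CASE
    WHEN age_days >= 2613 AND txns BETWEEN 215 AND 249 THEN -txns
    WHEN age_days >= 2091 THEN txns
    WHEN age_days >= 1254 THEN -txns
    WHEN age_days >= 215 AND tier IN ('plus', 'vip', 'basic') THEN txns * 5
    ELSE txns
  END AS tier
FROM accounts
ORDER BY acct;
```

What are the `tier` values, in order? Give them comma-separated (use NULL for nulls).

acct=J14: age_days >= 2091 → 408
acct=J18: age_days >= 215 AND tier IN ('plus', 'vip', 'basic') → 1050
acct=J19: age_days >= 215 AND tier IN ('plus', 'vip', 'basic') → 515
acct=J33: age_days >= 2091 → 453
acct=J46: age_days >= 1254 → -36
acct=J49: age_days >= 2613 AND txns BETWEEN 215 AND 249 → -240
acct=J54: age_days >= 2091 → 20
acct=J55: age_days >= 2091 → 69
acct=J60: age_days >= 1254 → -32
acct=J68: age_days >= 2091 → 434
acct=J73: age_days >= 1254 → -77
acct=J79: ELSE → 94
acct=J86: age_days >= 2091 → 145
acct=J89: age_days >= 215 AND tier IN ('plus', 'vip', 'basic') → 1985

408, 1050, 515, 453, -36, -240, 20, 69, -32, 434, -77, 94, 145, 1985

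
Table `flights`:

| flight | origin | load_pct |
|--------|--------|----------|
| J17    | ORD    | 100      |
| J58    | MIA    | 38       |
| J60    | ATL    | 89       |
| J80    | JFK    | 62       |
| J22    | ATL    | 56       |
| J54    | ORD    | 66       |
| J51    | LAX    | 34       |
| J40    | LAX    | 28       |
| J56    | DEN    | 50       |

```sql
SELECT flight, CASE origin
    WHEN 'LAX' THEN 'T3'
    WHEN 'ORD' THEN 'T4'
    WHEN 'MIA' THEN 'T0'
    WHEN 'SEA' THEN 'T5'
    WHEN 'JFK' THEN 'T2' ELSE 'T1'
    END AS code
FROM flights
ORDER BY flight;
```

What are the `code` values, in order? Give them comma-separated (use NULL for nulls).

flight=J17: origin='ORD' → T4
flight=J22: ELSE → T1
flight=J40: origin='LAX' → T3
flight=J51: origin='LAX' → T3
flight=J54: origin='ORD' → T4
flight=J56: ELSE → T1
flight=J58: origin='MIA' → T0
flight=J60: ELSE → T1
flight=J80: origin='JFK' → T2

T4, T1, T3, T3, T4, T1, T0, T1, T2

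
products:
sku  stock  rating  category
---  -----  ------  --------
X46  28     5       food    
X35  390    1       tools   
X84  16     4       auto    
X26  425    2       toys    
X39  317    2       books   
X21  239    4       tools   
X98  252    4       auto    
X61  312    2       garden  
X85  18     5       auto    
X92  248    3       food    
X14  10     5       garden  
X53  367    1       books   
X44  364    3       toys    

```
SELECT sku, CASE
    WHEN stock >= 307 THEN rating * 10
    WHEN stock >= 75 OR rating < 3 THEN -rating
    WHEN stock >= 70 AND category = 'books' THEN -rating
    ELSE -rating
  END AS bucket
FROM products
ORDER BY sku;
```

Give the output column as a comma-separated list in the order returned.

-5, -4, 20, 10, 20, 30, -5, 10, 20, -4, -5, -3, -4

sku=X14: ELSE → -5
sku=X21: stock >= 75 OR rating < 3 → -4
sku=X26: stock >= 307 → 20
sku=X35: stock >= 307 → 10
sku=X39: stock >= 307 → 20
sku=X44: stock >= 307 → 30
sku=X46: ELSE → -5
sku=X53: stock >= 307 → 10
sku=X61: stock >= 307 → 20
sku=X84: ELSE → -4
sku=X85: ELSE → -5
sku=X92: stock >= 75 OR rating < 3 → -3
sku=X98: stock >= 75 OR rating < 3 → -4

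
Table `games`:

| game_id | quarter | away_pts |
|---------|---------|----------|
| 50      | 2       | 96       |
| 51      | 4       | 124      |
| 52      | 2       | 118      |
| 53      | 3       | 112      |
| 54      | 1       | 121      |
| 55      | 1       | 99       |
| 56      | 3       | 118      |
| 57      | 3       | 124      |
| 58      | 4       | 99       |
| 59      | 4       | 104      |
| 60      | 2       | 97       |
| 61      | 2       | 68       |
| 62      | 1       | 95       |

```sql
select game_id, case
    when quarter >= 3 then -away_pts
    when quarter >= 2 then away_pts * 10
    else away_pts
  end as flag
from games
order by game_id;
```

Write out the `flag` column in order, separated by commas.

game_id=50: quarter >= 2 → 960
game_id=51: quarter >= 3 → -124
game_id=52: quarter >= 2 → 1180
game_id=53: quarter >= 3 → -112
game_id=54: ELSE → 121
game_id=55: ELSE → 99
game_id=56: quarter >= 3 → -118
game_id=57: quarter >= 3 → -124
game_id=58: quarter >= 3 → -99
game_id=59: quarter >= 3 → -104
game_id=60: quarter >= 2 → 970
game_id=61: quarter >= 2 → 680
game_id=62: ELSE → 95

960, -124, 1180, -112, 121, 99, -118, -124, -99, -104, 970, 680, 95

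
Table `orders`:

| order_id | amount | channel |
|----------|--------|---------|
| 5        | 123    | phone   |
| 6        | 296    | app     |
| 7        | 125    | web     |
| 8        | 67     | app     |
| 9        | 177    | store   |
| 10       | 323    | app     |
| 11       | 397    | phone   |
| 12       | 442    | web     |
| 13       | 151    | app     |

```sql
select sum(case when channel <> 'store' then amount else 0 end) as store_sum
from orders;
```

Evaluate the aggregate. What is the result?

1924

order_id=5: ✓ → 123
order_id=6: ✓ → 296
order_id=7: ✓ → 125
order_id=8: ✓ → 67
order_id=9: ✗
order_id=10: ✓ → 323
order_id=11: ✓ → 397
order_id=12: ✓ → 442
order_id=13: ✓ → 151
store_sum = 123 + 296 + 125 + 67 + 323 + 397 + 442 + 151 = 1924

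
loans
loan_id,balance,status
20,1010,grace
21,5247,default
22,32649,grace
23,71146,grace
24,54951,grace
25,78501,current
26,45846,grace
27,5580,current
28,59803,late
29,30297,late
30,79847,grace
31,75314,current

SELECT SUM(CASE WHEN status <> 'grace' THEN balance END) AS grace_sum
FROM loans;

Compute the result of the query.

loan_id=20: ✗
loan_id=21: ✓ → 5247
loan_id=22: ✗
loan_id=23: ✗
loan_id=24: ✗
loan_id=25: ✓ → 78501
loan_id=26: ✗
loan_id=27: ✓ → 5580
loan_id=28: ✓ → 59803
loan_id=29: ✓ → 30297
loan_id=30: ✗
loan_id=31: ✓ → 75314
grace_sum = 5247 + 78501 + 5580 + 59803 + 30297 + 75314 = 254742

254742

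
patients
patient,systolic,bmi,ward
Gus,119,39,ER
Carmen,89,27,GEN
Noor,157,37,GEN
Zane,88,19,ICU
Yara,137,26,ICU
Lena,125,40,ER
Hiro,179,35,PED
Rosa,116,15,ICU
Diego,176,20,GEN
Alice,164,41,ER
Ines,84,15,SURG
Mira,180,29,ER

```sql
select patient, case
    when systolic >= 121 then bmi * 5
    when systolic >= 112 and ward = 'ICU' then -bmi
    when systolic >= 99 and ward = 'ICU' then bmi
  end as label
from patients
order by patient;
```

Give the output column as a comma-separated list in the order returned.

205, NULL, 100, NULL, 175, NULL, 200, 145, 185, -15, 130, NULL

patient=Alice: systolic >= 121 → 205
patient=Carmen: (no match → NULL) → NULL
patient=Diego: systolic >= 121 → 100
patient=Gus: (no match → NULL) → NULL
patient=Hiro: systolic >= 121 → 175
patient=Ines: (no match → NULL) → NULL
patient=Lena: systolic >= 121 → 200
patient=Mira: systolic >= 121 → 145
patient=Noor: systolic >= 121 → 185
patient=Rosa: systolic >= 112 and ward = 'ICU' → -15
patient=Yara: systolic >= 121 → 130
patient=Zane: (no match → NULL) → NULL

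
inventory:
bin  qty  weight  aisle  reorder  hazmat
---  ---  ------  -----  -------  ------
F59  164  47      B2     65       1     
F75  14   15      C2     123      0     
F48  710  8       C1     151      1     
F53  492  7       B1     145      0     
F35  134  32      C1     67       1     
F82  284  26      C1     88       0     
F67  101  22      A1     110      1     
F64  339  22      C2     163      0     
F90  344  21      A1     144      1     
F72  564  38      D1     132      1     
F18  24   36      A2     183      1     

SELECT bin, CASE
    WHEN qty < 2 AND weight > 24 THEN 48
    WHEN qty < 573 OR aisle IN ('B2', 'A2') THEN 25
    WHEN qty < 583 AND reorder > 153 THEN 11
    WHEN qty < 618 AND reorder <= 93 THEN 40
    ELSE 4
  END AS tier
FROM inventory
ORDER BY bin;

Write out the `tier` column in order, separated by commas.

25, 25, 4, 25, 25, 25, 25, 25, 25, 25, 25

bin=F18: qty < 573 OR aisle IN ('B2', 'A2') → 25
bin=F35: qty < 573 OR aisle IN ('B2', 'A2') → 25
bin=F48: ELSE → 4
bin=F53: qty < 573 OR aisle IN ('B2', 'A2') → 25
bin=F59: qty < 573 OR aisle IN ('B2', 'A2') → 25
bin=F64: qty < 573 OR aisle IN ('B2', 'A2') → 25
bin=F67: qty < 573 OR aisle IN ('B2', 'A2') → 25
bin=F72: qty < 573 OR aisle IN ('B2', 'A2') → 25
bin=F75: qty < 573 OR aisle IN ('B2', 'A2') → 25
bin=F82: qty < 573 OR aisle IN ('B2', 'A2') → 25
bin=F90: qty < 573 OR aisle IN ('B2', 'A2') → 25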